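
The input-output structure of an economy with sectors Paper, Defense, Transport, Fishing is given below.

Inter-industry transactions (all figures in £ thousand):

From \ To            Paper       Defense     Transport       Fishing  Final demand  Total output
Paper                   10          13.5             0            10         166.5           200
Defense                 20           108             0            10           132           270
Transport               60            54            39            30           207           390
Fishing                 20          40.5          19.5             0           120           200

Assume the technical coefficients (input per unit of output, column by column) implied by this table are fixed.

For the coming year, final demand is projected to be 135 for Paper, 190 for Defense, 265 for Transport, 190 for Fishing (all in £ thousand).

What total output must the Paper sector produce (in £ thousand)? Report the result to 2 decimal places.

Technical coefficients a_ij = z_ij / X_j:
  a_PP = 10/200 = 0.05, a_DP = 20/200 = 0.10, a_TP = 60/200 = 0.30, a_FP = 20/200 = 0.10
  a_PD = 13.5/270 = 0.05, a_DD = 108/270 = 0.40, a_TD = 54/270 = 0.20, a_FD = 40.5/270 = 0.15
  a_PT = 0/390 = 0.00, a_DT = 0/390 = 0.00, a_TT = 39/390 = 0.10, a_FT = 19.5/390 = 0.05
  a_PF = 10/200 = 0.05, a_DF = 10/200 = 0.05, a_TF = 30/200 = 0.15, a_FF = 0/200 = 0.00
I − A =
  [   0.95    -0.05     0.00    -0.05]
  [  -0.10     0.60     0.00    -0.05]
  [  -0.30    -0.20     0.90    -0.15]
  [  -0.10    -0.15    -0.05     1.00]
Compute the cofactors C_ij = (−1)^(i+j)·(3×3 minor ij) of I−A; the adjugate is their transpose:
adj(I−A) = Cᵀ =
  [ 0.528250   0.051875   0.001625   0.029250]
  [ 0.094500   0.842625   0.002625   0.047250]
  [ 0.210000   0.228375   0.553875   0.105000]
  [ 0.077500   0.143000   0.028250   0.508500]
det(I−A) = Σ_j (I−A)_1j·C_1j = (0.95)(0.528250) + (-0.05)(0.094500) + (0.00)(0.210000) + (-0.05)(0.077500) = 0.4932375
(I − A)⁻¹ = adj(I−A) / det(I−A) ≈
  [   1.0710     0.1052     0.0033     0.0593]
  [   0.1916     1.7084     0.0053     0.0958]
  [   0.4258     0.4630     1.1229     0.2129]
  [   0.1571     0.2899     0.0573     1.0309]
x = (I − A)⁻¹ d = adj(I−A)·d / det(I−A), with det(I−A) = 0.4932375:
  x_P = (0.528250·135 + 0.051875·190 + 0.001625·265 + 0.029250·190) / 0.4932375 = 87.158125 / 0.4932375 ≈ 176.71
  x_D = (0.094500·135 + 0.842625·190 + 0.002625·265 + 0.047250·190) / 0.4932375 = 182.529375 / 0.4932375 ≈ 370.06
  x_T = (0.210000·135 + 0.228375·190 + 0.553875·265 + 0.105000·190) / 0.4932375 = 238.468125 / 0.4932375 ≈ 483.48
  x_F = (0.077500·135 + 0.143000·190 + 0.028250·265 + 0.508500·190) / 0.4932375 = 141.73375 / 0.4932375 ≈ 287.35

x_P = 176.71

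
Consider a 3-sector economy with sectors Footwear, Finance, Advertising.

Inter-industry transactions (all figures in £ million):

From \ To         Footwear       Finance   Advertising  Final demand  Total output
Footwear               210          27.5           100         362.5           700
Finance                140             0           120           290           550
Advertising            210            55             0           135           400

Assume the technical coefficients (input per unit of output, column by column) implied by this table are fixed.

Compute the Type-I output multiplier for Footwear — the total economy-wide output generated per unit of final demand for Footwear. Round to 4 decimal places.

Technical coefficients a_ij = z_ij / X_j:
  a_11 = 210/700 = 0.30, a_21 = 140/700 = 0.20, a_31 = 210/700 = 0.30
  a_12 = 27.5/550 = 0.05, a_22 = 0/550 = 0.00, a_32 = 55/550 = 0.10
  a_13 = 100/400 = 0.25, a_23 = 120/400 = 0.30, a_33 = 0/400 = 0.00
I − A =
  [   0.70    -0.05    -0.25]
  [  -0.20     1.00    -0.30]
  [  -0.30    -0.10     1.00]
Cofactors of I−A, C_ij = (−1)^(i+j)·(minor ij) (rows/columns in the sector order above):
  C_11 = (1.00)(1.00) − (-0.30)(-0.10) = 0.9700
  C_12 = −[(-0.20)(1.00) − (-0.30)(-0.30)] = 0.2900
  C_13 = (-0.20)(-0.10) − (1.00)(-0.30) = 0.3200
  C_21 = −[(-0.05)(1.00) − (-0.25)(-0.10)] = 0.0750
  C_22 = (0.70)(1.00) − (-0.25)(-0.30) = 0.6250
  C_23 = −[(0.70)(-0.10) − (-0.05)(-0.30)] = 0.0850
  C_31 = (-0.05)(-0.30) − (-0.25)(1.00) = 0.2650
  C_32 = −[(0.70)(-0.30) − (-0.25)(-0.20)] = 0.2600
  C_33 = (0.70)(1.00) − (-0.05)(-0.20) = 0.6900
det(I−A) = Σ_j (I−A)_1j·C_1j = (0.70)(0.9700) + (-0.05)(0.2900) + (-0.25)(0.3200) = 0.5845
adj(I−A) = Cᵀ =
  [ 0.9700   0.0750   0.2650]
  [ 0.2900   0.6250   0.2600]
  [ 0.3200   0.0850   0.6900]
(I − A)⁻¹ = adj(I−A) / det(I−A) ≈
  [   1.65954     0.12831     0.45338]
  [   0.49615     1.06929     0.44482]
  [   0.54748     0.14542     1.18050]
The output multiplier for sector j is the column-j sum of the Leontief inverse (I − A)⁻¹ = adj(I−A) / det(I−A).
Column 1 of adj(I−A): (0.9700, 0.2900, 0.3200); det(I−A) = 0.5845.
m_1 = (0.9700 + 0.2900 + 0.3200) / 0.5845 = 1.58 / 0.5845 ≈ 2.7032.

m_1 = 2.7032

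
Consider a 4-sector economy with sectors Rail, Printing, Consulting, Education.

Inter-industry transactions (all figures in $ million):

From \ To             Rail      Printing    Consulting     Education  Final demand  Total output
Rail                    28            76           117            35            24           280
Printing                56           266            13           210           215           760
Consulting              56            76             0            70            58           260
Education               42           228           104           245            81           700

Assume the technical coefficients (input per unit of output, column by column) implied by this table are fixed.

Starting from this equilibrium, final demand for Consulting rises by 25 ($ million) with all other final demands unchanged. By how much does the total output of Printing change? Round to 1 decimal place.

Δx_P = 29.7

Technical coefficients a_ij = z_ij / X_j:
  a_RR = 28/280 = 0.10, a_PR = 56/280 = 0.20, a_CR = 56/280 = 0.20, a_ER = 42/280 = 0.15
  a_RP = 76/760 = 0.10, a_PP = 266/760 = 0.35, a_CP = 76/760 = 0.10, a_EP = 228/760 = 0.30
  a_RC = 117/260 = 0.45, a_PC = 13/260 = 0.05, a_CC = 0/260 = 0.00, a_EC = 104/260 = 0.40
  a_RE = 35/700 = 0.05, a_PE = 210/700 = 0.30, a_CE = 70/700 = 0.10, a_EE = 245/700 = 0.35
I − A =
  [   0.90    -0.10    -0.45    -0.05]
  [  -0.20     0.65    -0.05    -0.30]
  [  -0.20    -0.10     1.00    -0.10]
  [  -0.15    -0.30    -0.40     0.65]
Compute the cofactors C_ij = (−1)^(i+j)·(3×3 minor ij) of I−A; the adjugate is their transpose:
adj(I−A) = Cᵀ =
  [ 0.289750   0.120750   0.178625   0.105500]
  [ 0.198250   0.472250   0.219625   0.267000]
  [ 0.099750   0.102250   0.273875   0.097000]
  [ 0.219750   0.308750   0.311125   0.492000]
det(I−A) = Σ_j (I−A)_1j·C_1j = (0.90)(0.289750) + (-0.10)(0.198250) + (-0.45)(0.099750) + (-0.05)(0.219750) = 0.185075
(I − A)⁻¹ = adj(I−A) / det(I−A) ≈
  [   1.5656     0.6524     0.9651     0.5700]
  [   1.0712     2.5517     1.1867     1.4427]
  [   0.5390     0.5525     1.4798     0.5241]
  [   1.1874     1.6682     1.6811     2.6584]
Δx = (I − A)⁻¹ Δd with Δd having +25 in the Consulting component and 0 elsewhere.
So Δx_P = L_PC · (+25), where L_PC = adj(I−A)_PC / det(I−A) = 0.219625 / 0.185075.
Δx_P = 0.219625 × (+25) / 0.185075 = 5.490625 / 0.185075 ≈ 29.7.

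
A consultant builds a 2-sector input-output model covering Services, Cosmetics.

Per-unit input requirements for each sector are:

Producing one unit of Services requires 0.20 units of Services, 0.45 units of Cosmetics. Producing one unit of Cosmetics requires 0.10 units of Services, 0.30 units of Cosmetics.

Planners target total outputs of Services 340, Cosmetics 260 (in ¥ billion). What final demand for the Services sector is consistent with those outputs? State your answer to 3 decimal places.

I − A =
  [   0.80    -0.10]
  [  -0.45     0.70]
d = (I − A) x:
  d_S = (+0.80)·340 + (-0.10)·260 = 246.000
  d_C = (-0.45)·340 + (+0.70)·260 = 29.000

d_S = 246.000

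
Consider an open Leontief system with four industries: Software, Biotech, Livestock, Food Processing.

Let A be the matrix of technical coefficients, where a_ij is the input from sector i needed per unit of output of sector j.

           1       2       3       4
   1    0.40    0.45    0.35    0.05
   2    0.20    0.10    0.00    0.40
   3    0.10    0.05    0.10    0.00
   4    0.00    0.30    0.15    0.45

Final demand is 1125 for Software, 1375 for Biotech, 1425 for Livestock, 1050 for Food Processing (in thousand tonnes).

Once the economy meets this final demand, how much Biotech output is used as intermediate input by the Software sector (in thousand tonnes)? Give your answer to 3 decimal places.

I − A =
  [   0.60    -0.45    -0.35    -0.05]
  [  -0.20     0.90     0.00    -0.40]
  [  -0.10    -0.05     0.90     0.00]
  [   0.00    -0.30    -0.15     0.55]
Compute the cofactors C_ij = (−1)^(i+j)·(3×3 minor ij) of I−A; the adjugate is their transpose:
adj(I−A) = Cᵀ =
  [ 0.33450   0.24625   0.16500   0.20950]
  [ 0.10500   0.27700   0.07600   0.21100]
  [ 0.04300   0.04275   0.17250   0.03500]
  [ 0.06900   0.16275   0.08850   0.37000]
det(I−A) = Σ_j (I−A)_1j·C_1j = (0.60)(0.33450) + (-0.45)(0.10500) + (-0.35)(0.04300) + (-0.05)(0.06900) = 0.13495
(I − A)⁻¹ = adj(I−A) / det(I−A) ≈
  [   2.4787     1.8247     1.2227     1.5524]
  [   0.7781     2.0526     0.5632     1.5635]
  [   0.3186     0.3168     1.2783     0.2594]
  [   0.5113     1.2060     0.6558     2.7418]
First solve x = (I − A)⁻¹ d = adj(I−A)·d / det(I−A); in particular x_1 = (0.33450·1125 + 0.24625·1375 + 0.16500·1425 + 0.20950·1050) / 0.13495 = 1170.00625 / 0.13495 ≈ 8669.92405.
Intermediate flow from 2 to 1: z_21 = a_21 · x_1 = 0.20 × 1170.00625 / 0.13495 = 234.00125 / 0.13495 ≈ 1733.985.

z_21 = 1733.985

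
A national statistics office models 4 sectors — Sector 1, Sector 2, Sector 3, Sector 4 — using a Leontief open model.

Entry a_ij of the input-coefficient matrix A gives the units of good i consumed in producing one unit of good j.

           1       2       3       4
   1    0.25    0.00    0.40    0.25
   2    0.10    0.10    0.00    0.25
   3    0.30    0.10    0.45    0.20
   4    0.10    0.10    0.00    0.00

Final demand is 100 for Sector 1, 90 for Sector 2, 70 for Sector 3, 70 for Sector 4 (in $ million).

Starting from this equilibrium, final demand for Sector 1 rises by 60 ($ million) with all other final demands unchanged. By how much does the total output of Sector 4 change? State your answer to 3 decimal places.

I − A =
  [   0.75     0.00    -0.40    -0.25]
  [  -0.10     0.90     0.00    -0.25]
  [  -0.30    -0.10     0.55    -0.20]
  [  -0.10    -0.10     0.00     1.00]
Compute the cofactors C_ij = (−1)^(i+j)·(3×3 minor ij) of I−A; the adjugate is their transpose:
adj(I−A) = Cᵀ =
  [ 0.481250   0.061750   0.350000   0.205750]
  [ 0.068750   0.270750   0.050000   0.094875]
  [ 0.295000   0.095000   0.631250   0.223750]
  [ 0.055000   0.033250   0.040000   0.259250]
det(I−A) = Σ_j (I−A)_1j·C_1j = (0.75)(0.481250) + (0.00)(0.068750) + (-0.40)(0.295000) + (-0.25)(0.055000) = 0.2291875
(I − A)⁻¹ = adj(I−A) / det(I−A) ≈
  [   2.0998     0.2694     1.5271     0.8977]
  [   0.3000     1.1813     0.2182     0.4140]
  [   1.2872     0.4145     2.7543     0.9763]
  [   0.2400     0.1451     0.1745     1.1312]
Δx = (I − A)⁻¹ Δd with Δd having +60 in the Sector 1 component and 0 elsewhere.
So Δx_4 = L_41 · (+60), where L_41 = adj(I−A)_41 / det(I−A) = 0.055000 / 0.2291875.
Δx_4 = 0.055000 × (+60) / 0.2291875 = 3.30 / 0.2291875 ≈ 14.399.

Δx_4 = 14.399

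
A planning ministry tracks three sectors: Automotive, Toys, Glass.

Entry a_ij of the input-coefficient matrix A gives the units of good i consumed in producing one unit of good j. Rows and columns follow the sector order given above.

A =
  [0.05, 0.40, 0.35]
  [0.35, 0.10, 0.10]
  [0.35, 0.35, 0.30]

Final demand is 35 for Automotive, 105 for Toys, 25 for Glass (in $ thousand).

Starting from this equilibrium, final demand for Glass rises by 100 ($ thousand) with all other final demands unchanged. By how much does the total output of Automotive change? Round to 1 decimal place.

Δx_1 = 118.3

I − A =
  [   0.95    -0.40    -0.35]
  [  -0.35     0.90    -0.10]
  [  -0.35    -0.35     0.70]
Cofactors of I−A, C_ij = (−1)^(i+j)·(minor ij) (rows/columns in the sector order above):
  C_11 = (0.90)(0.70) − (-0.10)(-0.35) = 0.5950
  C_12 = −[(-0.35)(0.70) − (-0.10)(-0.35)] = 0.2800
  C_13 = (-0.35)(-0.35) − (0.90)(-0.35) = 0.4375
  C_21 = −[(-0.40)(0.70) − (-0.35)(-0.35)] = 0.4025
  C_22 = (0.95)(0.70) − (-0.35)(-0.35) = 0.5425
  C_23 = −[(0.95)(-0.35) − (-0.40)(-0.35)] = 0.4725
  C_31 = (-0.40)(-0.10) − (-0.35)(0.90) = 0.3550
  C_32 = −[(0.95)(-0.10) − (-0.35)(-0.35)] = 0.2175
  C_33 = (0.95)(0.90) − (-0.40)(-0.35) = 0.7150
det(I−A) = Σ_j (I−A)_1j·C_1j = (0.95)(0.5950) + (-0.40)(0.2800) + (-0.35)(0.4375) = 0.300125
adj(I−A) = Cᵀ =
  [ 0.5950   0.4025   0.3550]
  [ 0.2800   0.5425   0.2175]
  [ 0.4375   0.4725   0.7150]
(I − A)⁻¹ = adj(I−A) / det(I−A) ≈
  [   1.9825     1.3411     1.1828]
  [   0.9329     1.8076     0.7247]
  [   1.4577     1.5743     2.3823]
Δx = (I − A)⁻¹ Δd with Δd having +100 in the Glass component and 0 elsewhere.
So Δx_1 = L_13 · (+100), where L_13 = adj(I−A)_13 / det(I−A) = 0.3550 / 0.300125.
Δx_1 = 0.3550 × (+100) / 0.300125 = 35.50 / 0.300125 ≈ 118.3.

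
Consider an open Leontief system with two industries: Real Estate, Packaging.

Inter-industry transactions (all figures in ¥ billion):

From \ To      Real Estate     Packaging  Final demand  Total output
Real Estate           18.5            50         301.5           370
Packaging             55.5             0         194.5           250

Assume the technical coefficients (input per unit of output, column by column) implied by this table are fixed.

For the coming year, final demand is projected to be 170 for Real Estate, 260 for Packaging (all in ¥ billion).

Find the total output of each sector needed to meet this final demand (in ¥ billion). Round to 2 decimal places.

x_R = 241.30, x_P = 296.20

Technical coefficients a_ij = z_ij / X_j:
  a_RR = 18.5/370 = 0.05, a_PR = 55.5/370 = 0.15
  a_RP = 50/250 = 0.20, a_PP = 0/250 = 0.00
I − A =
  [   0.95    -0.20]
  [  -0.15     1.00]
det(I−A) = (0.95)(1.00) − (-0.20)(-0.15) = 0.9200
adj(I−A) = [[1.00, 0.20], [0.15, 0.95]]
(I − A)⁻¹ = adj(I−A) / det(I−A) ≈
  [   1.0870     0.2174]
  [   0.1630     1.0326]
x = (I − A)⁻¹ d = adj(I−A)·d / det(I−A), with det(I−A) = 0.9200:
  x_R = (1.00·170 + 0.20·260) / 0.9200 = 222.00 / 0.9200 ≈ 241.30
  x_P = (0.15·170 + 0.95·260) / 0.9200 = 272.50 / 0.9200 ≈ 296.20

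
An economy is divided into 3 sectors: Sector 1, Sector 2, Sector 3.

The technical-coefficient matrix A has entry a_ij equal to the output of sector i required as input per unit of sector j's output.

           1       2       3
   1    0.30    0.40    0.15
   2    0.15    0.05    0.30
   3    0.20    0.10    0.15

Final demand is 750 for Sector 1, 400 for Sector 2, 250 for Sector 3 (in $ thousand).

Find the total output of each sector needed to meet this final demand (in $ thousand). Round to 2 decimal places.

x_1 = 1803.31, x_2 = 968.64, x_3 = 832.38

I − A =
  [   0.70    -0.40    -0.15]
  [  -0.15     0.95    -0.30]
  [  -0.20    -0.10     0.85]
Cofactors of I−A, C_ij = (−1)^(i+j)·(minor ij) (rows/columns in the sector order above):
  C_11 = (0.95)(0.85) − (-0.30)(-0.10) = 0.7775
  C_12 = −[(-0.15)(0.85) − (-0.30)(-0.20)] = 0.1875
  C_13 = (-0.15)(-0.10) − (0.95)(-0.20) = 0.2050
  C_21 = −[(-0.40)(0.85) − (-0.15)(-0.10)] = 0.3550
  C_22 = (0.70)(0.85) − (-0.15)(-0.20) = 0.5650
  C_23 = −[(0.70)(-0.10) − (-0.40)(-0.20)] = 0.1500
  C_31 = (-0.40)(-0.30) − (-0.15)(0.95) = 0.2625
  C_32 = −[(0.70)(-0.30) − (-0.15)(-0.15)] = 0.2325
  C_33 = (0.70)(0.95) − (-0.40)(-0.15) = 0.6050
det(I−A) = Σ_j (I−A)_1j·C_1j = (0.70)(0.7775) + (-0.40)(0.1875) + (-0.15)(0.2050) = 0.4385
adj(I−A) = Cᵀ =
  [ 0.7775   0.3550   0.2625]
  [ 0.1875   0.5650   0.2325]
  [ 0.2050   0.1500   0.6050]
(I − A)⁻¹ = adj(I−A) / det(I−A) ≈
  [   1.7731     0.8096     0.5986]
  [   0.4276     1.2885     0.5302]
  [   0.4675     0.3421     1.3797]
x = (I − A)⁻¹ d = adj(I−A)·d / det(I−A), with det(I−A) = 0.4385:
  x_1 = (0.7775·750 + 0.3550·400 + 0.2625·250) / 0.4385 = 790.75 / 0.4385 ≈ 1803.31
  x_2 = (0.1875·750 + 0.5650·400 + 0.2325·250) / 0.4385 = 424.75 / 0.4385 ≈ 968.64
  x_3 = (0.2050·750 + 0.1500·400 + 0.6050·250) / 0.4385 = 365.00 / 0.4385 ≈ 832.38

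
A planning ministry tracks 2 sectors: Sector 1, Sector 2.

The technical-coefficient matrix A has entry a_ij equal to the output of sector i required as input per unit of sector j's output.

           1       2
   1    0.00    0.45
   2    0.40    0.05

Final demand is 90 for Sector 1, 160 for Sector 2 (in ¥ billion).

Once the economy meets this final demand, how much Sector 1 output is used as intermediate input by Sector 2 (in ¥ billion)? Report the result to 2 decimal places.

I − A =
  [   1.00    -0.45]
  [  -0.40     0.95]
det(I−A) = (1.00)(0.95) − (-0.45)(-0.40) = 0.7700
adj(I−A) = [[0.95, 0.45], [0.40, 1.00]]
(I − A)⁻¹ = adj(I−A) / det(I−A) ≈
  [   1.2338     0.5844]
  [   0.5195     1.2987]
First solve x = (I − A)⁻¹ d = adj(I−A)·d / det(I−A); in particular x_2 = (0.40·90 + 1.00·160) / 0.7700 = 196.00 / 0.7700 ≈ 254.5455.
Intermediate flow from 1 to 2: z_12 = a_12 · x_2 = 0.45 × 196.00 / 0.7700 = 88.20 / 0.7700 ≈ 114.55.

z_12 = 114.55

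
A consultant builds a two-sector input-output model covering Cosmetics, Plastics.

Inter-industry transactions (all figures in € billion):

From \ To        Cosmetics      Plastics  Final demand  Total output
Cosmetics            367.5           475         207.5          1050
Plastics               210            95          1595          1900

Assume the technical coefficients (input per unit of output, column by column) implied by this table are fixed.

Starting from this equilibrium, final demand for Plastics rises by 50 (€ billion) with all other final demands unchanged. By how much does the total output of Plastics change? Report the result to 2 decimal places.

Δx_2 = 57.27

Technical coefficients a_ij = z_ij / X_j:
  a_11 = 367.5/1050 = 0.35, a_21 = 210/1050 = 0.20
  a_12 = 475/1900 = 0.25, a_22 = 95/1900 = 0.05
I − A =
  [   0.65    -0.25]
  [  -0.20     0.95]
det(I−A) = (0.65)(0.95) − (-0.25)(-0.20) = 0.5675
adj(I−A) = [[0.95, 0.25], [0.20, 0.65]]
(I − A)⁻¹ = adj(I−A) / det(I−A) ≈
  [   1.6740     0.4405]
  [   0.3524     1.1454]
Δx = (I − A)⁻¹ Δd with Δd having +50 in the Plastics component and 0 elsewhere.
So Δx_2 = L_22 · (+50), where L_22 = adj(I−A)_22 / det(I−A) = 0.65 / 0.5675.
Δx_2 = 0.65 × (+50) / 0.5675 = 32.50 / 0.5675 ≈ 57.27.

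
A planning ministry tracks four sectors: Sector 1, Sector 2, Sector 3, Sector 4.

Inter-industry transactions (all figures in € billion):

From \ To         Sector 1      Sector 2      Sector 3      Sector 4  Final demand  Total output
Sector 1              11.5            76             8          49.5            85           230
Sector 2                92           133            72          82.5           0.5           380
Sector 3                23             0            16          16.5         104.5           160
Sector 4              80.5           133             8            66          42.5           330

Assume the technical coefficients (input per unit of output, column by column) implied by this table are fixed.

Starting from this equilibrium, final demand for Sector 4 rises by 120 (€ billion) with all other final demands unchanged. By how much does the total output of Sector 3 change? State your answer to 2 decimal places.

Δx_3 = 22.39

Technical coefficients a_ij = z_ij / X_j:
  a_11 = 11.5/230 = 0.05, a_21 = 92/230 = 0.40, a_31 = 23/230 = 0.10, a_41 = 80.5/230 = 0.35
  a_12 = 76/380 = 0.20, a_22 = 133/380 = 0.35, a_32 = 0/380 = 0.00, a_42 = 133/380 = 0.35
  a_13 = 8/160 = 0.05, a_23 = 72/160 = 0.45, a_33 = 16/160 = 0.10, a_43 = 8/160 = 0.05
  a_14 = 49.5/330 = 0.15, a_24 = 82.5/330 = 0.25, a_34 = 16.5/330 = 0.05, a_44 = 66/330 = 0.20
I − A =
  [   0.95    -0.20    -0.05    -0.15]
  [  -0.40     0.65    -0.45    -0.25]
  [  -0.10     0.00     0.90    -0.05]
  [  -0.35    -0.35    -0.05     0.80]
Compute the cofactors C_ij = (−1)^(i+j)·(3×3 minor ij) of I−A; the adjugate is their transpose:
adj(I−A) = Cᵀ =
  [ 0.379750   0.191625   0.124625   0.138875]
  [ 0.410875   0.628750   0.353625   0.295625]
  [ 0.061625   0.041375   0.274250   0.041625]
  [ 0.349750   0.361500   0.226375   0.471500]
det(I−A) = Σ_j (I−A)_1j·C_1j = (0.95)(0.379750) + (-0.20)(0.410875) + (-0.05)(0.061625) + (-0.15)(0.349750) = 0.22304375
(I − A)⁻¹ = adj(I−A) / det(I−A) ≈
  [   1.7026     0.8591     0.5587     0.6226]
  [   1.8421     2.8190     1.5855     1.3254]
  [   0.2763     0.1855     1.2296     0.1866]
  [   1.5681     1.6208     1.0149     2.1139]
Δx = (I − A)⁻¹ Δd with Δd having +120 in the Sector 4 component and 0 elsewhere.
So Δx_3 = L_34 · (+120), where L_34 = adj(I−A)_34 / det(I−A) = 0.041625 / 0.22304375.
Δx_3 = 0.041625 × (+120) / 0.22304375 = 4.995 / 0.22304375 ≈ 22.39.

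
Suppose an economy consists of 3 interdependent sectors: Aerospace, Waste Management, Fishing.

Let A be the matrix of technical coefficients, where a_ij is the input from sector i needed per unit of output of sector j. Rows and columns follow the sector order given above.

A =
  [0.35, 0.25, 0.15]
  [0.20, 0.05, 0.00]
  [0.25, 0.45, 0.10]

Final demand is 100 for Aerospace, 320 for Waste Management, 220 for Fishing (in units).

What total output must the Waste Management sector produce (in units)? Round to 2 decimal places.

x_W = 432.82

I − A =
  [   0.65    -0.25    -0.15]
  [  -0.20     0.95     0.00]
  [  -0.25    -0.45     0.90]
Cofactors of I−A, C_ij = (−1)^(i+j)·(minor ij) (rows/columns in the sector order above):
  C_11 = (0.95)(0.90) − (0.00)(-0.45) = 0.8550
  C_12 = −[(-0.20)(0.90) − (0.00)(-0.25)] = 0.1800
  C_13 = (-0.20)(-0.45) − (0.95)(-0.25) = 0.3275
  C_21 = −[(-0.25)(0.90) − (-0.15)(-0.45)] = 0.2925
  C_22 = (0.65)(0.90) − (-0.15)(-0.25) = 0.5475
  C_23 = −[(0.65)(-0.45) − (-0.25)(-0.25)] = 0.3550
  C_31 = (-0.25)(0.00) − (-0.15)(0.95) = 0.1425
  C_32 = −[(0.65)(0.00) − (-0.15)(-0.20)] = 0.0300
  C_33 = (0.65)(0.95) − (-0.25)(-0.20) = 0.5675
det(I−A) = Σ_j (I−A)_1j·C_1j = (0.65)(0.8550) + (-0.25)(0.1800) + (-0.15)(0.3275) = 0.461625
adj(I−A) = Cᵀ =
  [ 0.8550   0.2925   0.1425]
  [ 0.1800   0.5475   0.0300]
  [ 0.3275   0.3550   0.5675]
(I − A)⁻¹ = adj(I−A) / det(I−A) ≈
  [   1.8522     0.6336     0.3087]
  [   0.3899     1.1860     0.0650]
  [   0.7095     0.7690     1.2294]
x = (I − A)⁻¹ d = adj(I−A)·d / det(I−A), with det(I−A) = 0.461625:
  x_A = (0.8550·100 + 0.2925·320 + 0.1425·220) / 0.461625 = 210.45 / 0.461625 ≈ 455.89
  x_W = (0.1800·100 + 0.5475·320 + 0.0300·220) / 0.461625 = 199.80 / 0.461625 ≈ 432.82
  x_F = (0.3275·100 + 0.3550·320 + 0.5675·220) / 0.461625 = 271.20 / 0.461625 ≈ 587.49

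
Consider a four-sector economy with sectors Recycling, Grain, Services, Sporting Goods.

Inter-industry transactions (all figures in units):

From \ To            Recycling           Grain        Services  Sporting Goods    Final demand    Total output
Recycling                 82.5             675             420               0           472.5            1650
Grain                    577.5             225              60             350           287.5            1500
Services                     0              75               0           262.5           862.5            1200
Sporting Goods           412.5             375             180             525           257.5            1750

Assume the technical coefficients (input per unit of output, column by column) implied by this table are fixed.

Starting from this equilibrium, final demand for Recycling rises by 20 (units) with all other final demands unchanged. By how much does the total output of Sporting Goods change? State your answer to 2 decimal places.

Δx_4 = 17.57

Technical coefficients a_ij = z_ij / X_j:
  a_11 = 82.5/1650 = 0.05, a_21 = 577.5/1650 = 0.35, a_31 = 0/1650 = 0.00, a_41 = 412.5/1650 = 0.25
  a_12 = 675/1500 = 0.45, a_22 = 225/1500 = 0.15, a_32 = 75/1500 = 0.05, a_42 = 375/1500 = 0.25
  a_13 = 420/1200 = 0.35, a_23 = 60/1200 = 0.05, a_33 = 0/1200 = 0.00, a_43 = 180/1200 = 0.15
  a_14 = 0/1750 = 0.00, a_24 = 350/1750 = 0.20, a_34 = 262.5/1750 = 0.15, a_44 = 525/1750 = 0.30
I − A =
  [   0.95    -0.45    -0.35     0.00]
  [  -0.35     0.85    -0.05    -0.20]
  [   0.00    -0.05     1.00    -0.15]
  [  -0.25    -0.25    -0.15     0.70]
Compute the cofactors C_ij = (−1)^(i+j)·(3×3 minor ij) of I−A; the adjugate is their transpose:
adj(I−A) = Cᵀ =
  [ 0.52075   0.33025   0.22000   0.14150]
  [ 0.28900   0.63050   0.16500   0.21550]
  [ 0.05975   0.08575   0.38500   0.10700]
  [ 0.30200   0.36150   0.22000   0.64150]
det(I−A) = Σ_j (I−A)_1j·C_1j = (0.95)(0.52075) + (-0.45)(0.28900) + (-0.35)(0.05975) + (0.00)(0.30200) = 0.34375
(I − A)⁻¹ = adj(I−A) / det(I−A) ≈
  [   1.5149     0.9607     0.6400     0.4116]
  [   0.8407     1.8342     0.4800     0.6269]
  [   0.1738     0.2495     1.1200     0.3113]
  [   0.8785     1.0516     0.6400     1.8662]
Δx = (I − A)⁻¹ Δd with Δd having +20 in the Recycling component and 0 elsewhere.
So Δx_4 = L_41 · (+20), where L_41 = adj(I−A)_41 / det(I−A) = 0.30200 / 0.34375.
Δx_4 = 0.30200 × (+20) / 0.34375 = 6.04 / 0.34375 ≈ 17.57.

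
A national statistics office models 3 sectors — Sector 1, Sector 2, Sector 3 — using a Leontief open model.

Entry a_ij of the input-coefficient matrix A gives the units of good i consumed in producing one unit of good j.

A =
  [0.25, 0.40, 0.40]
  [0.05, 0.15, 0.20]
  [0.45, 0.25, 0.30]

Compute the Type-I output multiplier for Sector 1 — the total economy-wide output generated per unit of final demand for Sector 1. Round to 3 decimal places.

m_1 = 5.305

I − A =
  [   0.75    -0.40    -0.40]
  [  -0.05     0.85    -0.20]
  [  -0.45    -0.25     0.70]
Cofactors of I−A, C_ij = (−1)^(i+j)·(minor ij) (rows/columns in the sector order above):
  C_11 = (0.85)(0.70) − (-0.20)(-0.25) = 0.5450
  C_12 = −[(-0.05)(0.70) − (-0.20)(-0.45)] = 0.1250
  C_13 = (-0.05)(-0.25) − (0.85)(-0.45) = 0.3950
  C_21 = −[(-0.40)(0.70) − (-0.40)(-0.25)] = 0.3800
  C_22 = (0.75)(0.70) − (-0.40)(-0.45) = 0.3450
  C_23 = −[(0.75)(-0.25) − (-0.40)(-0.45)] = 0.3675
  C_31 = (-0.40)(-0.20) − (-0.40)(0.85) = 0.4200
  C_32 = −[(0.75)(-0.20) − (-0.40)(-0.05)] = 0.1700
  C_33 = (0.75)(0.85) − (-0.40)(-0.05) = 0.6175
det(I−A) = Σ_j (I−A)_1j·C_1j = (0.75)(0.5450) + (-0.40)(0.1250) + (-0.40)(0.3950) = 0.20075
adj(I−A) = Cᵀ =
  [ 0.5450   0.3800   0.4200]
  [ 0.1250   0.3450   0.1700]
  [ 0.3950   0.3675   0.6175]
(I − A)⁻¹ = adj(I−A) / det(I−A) ≈
  [   2.7148     1.8929     2.0922]
  [   0.6227     1.7186     0.8468]
  [   1.9676     1.8306     3.0760]
The output multiplier for sector j is the column-j sum of the Leontief inverse (I − A)⁻¹ = adj(I−A) / det(I−A).
Column 1 of adj(I−A): (0.5450, 0.1250, 0.3950); det(I−A) = 0.20075.
m_1 = (0.5450 + 0.1250 + 0.3950) / 0.20075 = 1.065 / 0.20075 ≈ 5.305.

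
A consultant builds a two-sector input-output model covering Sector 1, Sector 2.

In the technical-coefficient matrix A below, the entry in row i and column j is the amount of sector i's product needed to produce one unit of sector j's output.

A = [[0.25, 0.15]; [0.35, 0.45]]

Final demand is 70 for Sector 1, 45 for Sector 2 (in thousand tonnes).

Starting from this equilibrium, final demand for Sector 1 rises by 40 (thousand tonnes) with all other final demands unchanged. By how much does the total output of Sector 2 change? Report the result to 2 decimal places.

Δx_2 = 38.89

I − A =
  [   0.75    -0.15]
  [  -0.35     0.55]
det(I−A) = (0.75)(0.55) − (-0.15)(-0.35) = 0.3600
adj(I−A) = [[0.55, 0.15], [0.35, 0.75]]
(I − A)⁻¹ = adj(I−A) / det(I−A) ≈
  [   1.5278     0.4167]
  [   0.9722     2.0833]
Δx = (I − A)⁻¹ Δd with Δd having +40 in the Sector 1 component and 0 elsewhere.
So Δx_2 = L_21 · (+40), where L_21 = adj(I−A)_21 / det(I−A) = 0.35 / 0.3600.
Δx_2 = 0.35 × (+40) / 0.3600 = 14.00 / 0.3600 ≈ 38.89.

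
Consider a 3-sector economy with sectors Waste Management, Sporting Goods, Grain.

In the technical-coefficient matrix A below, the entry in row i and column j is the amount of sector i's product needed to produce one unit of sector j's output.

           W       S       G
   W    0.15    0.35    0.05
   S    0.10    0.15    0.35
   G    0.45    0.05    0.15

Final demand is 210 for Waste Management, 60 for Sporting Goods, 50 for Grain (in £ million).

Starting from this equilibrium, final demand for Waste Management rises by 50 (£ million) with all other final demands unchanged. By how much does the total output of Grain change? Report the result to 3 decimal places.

Δx_G = 39.141

I − A =
  [   0.85    -0.35    -0.05]
  [  -0.10     0.85    -0.35]
  [  -0.45    -0.05     0.85]
Cofactors of I−A, C_ij = (−1)^(i+j)·(minor ij) (rows/columns in the sector order above):
  C_11 = (0.85)(0.85) − (-0.35)(-0.05) = 0.7050
  C_12 = −[(-0.10)(0.85) − (-0.35)(-0.45)] = 0.2425
  C_13 = (-0.10)(-0.05) − (0.85)(-0.45) = 0.3875
  C_21 = −[(-0.35)(0.85) − (-0.05)(-0.05)] = 0.3000
  C_22 = (0.85)(0.85) − (-0.05)(-0.45) = 0.7000
  C_23 = −[(0.85)(-0.05) − (-0.35)(-0.45)] = 0.2000
  C_31 = (-0.35)(-0.35) − (-0.05)(0.85) = 0.1650
  C_32 = −[(0.85)(-0.35) − (-0.05)(-0.10)] = 0.3025
  C_33 = (0.85)(0.85) − (-0.35)(-0.10) = 0.6875
det(I−A) = Σ_j (I−A)_1j·C_1j = (0.85)(0.7050) + (-0.35)(0.2425) + (-0.05)(0.3875) = 0.4950
adj(I−A) = Cᵀ =
  [ 0.7050   0.3000   0.1650]
  [ 0.2425   0.7000   0.3025]
  [ 0.3875   0.2000   0.6875]
(I − A)⁻¹ = adj(I−A) / det(I−A) ≈
  [   1.4242     0.6061     0.3333]
  [   0.4899     1.4141     0.6111]
  [   0.7828     0.4040     1.3889]
Δx = (I − A)⁻¹ Δd with Δd having +50 in the Waste Management component and 0 elsewhere.
So Δx_G = L_GW · (+50), where L_GW = adj(I−A)_GW / det(I−A) = 0.3875 / 0.4950.
Δx_G = 0.3875 × (+50) / 0.4950 = 19.375 / 0.4950 ≈ 39.141.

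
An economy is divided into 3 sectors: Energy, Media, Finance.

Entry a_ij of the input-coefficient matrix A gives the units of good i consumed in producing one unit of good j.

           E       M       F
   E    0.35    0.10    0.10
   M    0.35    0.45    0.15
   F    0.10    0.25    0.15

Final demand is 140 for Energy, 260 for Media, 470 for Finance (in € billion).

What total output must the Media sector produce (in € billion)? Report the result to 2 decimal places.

I − A =
  [   0.65    -0.10    -0.10]
  [  -0.35     0.55    -0.15]
  [  -0.10    -0.25     0.85]
Cofactors of I−A, C_ij = (−1)^(i+j)·(minor ij) (rows/columns in the sector order above):
  C_11 = (0.55)(0.85) − (-0.15)(-0.25) = 0.4300
  C_12 = −[(-0.35)(0.85) − (-0.15)(-0.10)] = 0.3125
  C_13 = (-0.35)(-0.25) − (0.55)(-0.10) = 0.1425
  C_21 = −[(-0.10)(0.85) − (-0.10)(-0.25)] = 0.1100
  C_22 = (0.65)(0.85) − (-0.10)(-0.10) = 0.5425
  C_23 = −[(0.65)(-0.25) − (-0.10)(-0.10)] = 0.1725
  C_31 = (-0.10)(-0.15) − (-0.10)(0.55) = 0.0700
  C_32 = −[(0.65)(-0.15) − (-0.10)(-0.35)] = 0.1325
  C_33 = (0.65)(0.55) − (-0.10)(-0.35) = 0.3225
det(I−A) = Σ_j (I−A)_1j·C_1j = (0.65)(0.4300) + (-0.10)(0.3125) + (-0.10)(0.1425) = 0.2340
adj(I−A) = Cᵀ =
  [ 0.4300   0.1100   0.0700]
  [ 0.3125   0.5425   0.1325]
  [ 0.1425   0.1725   0.3225]
(I − A)⁻¹ = adj(I−A) / det(I−A) ≈
  [   1.8376     0.4701     0.2991]
  [   1.3355     2.3184     0.5662]
  [   0.6090     0.7372     1.3782]
x = (I − A)⁻¹ d = adj(I−A)·d / det(I−A), with det(I−A) = 0.2340:
  x_E = (0.4300·140 + 0.1100·260 + 0.0700·470) / 0.2340 = 121.70 / 0.2340 ≈ 520.09
  x_M = (0.3125·140 + 0.5425·260 + 0.1325·470) / 0.2340 = 247.075 / 0.2340 ≈ 1055.88
  x_F = (0.1425·140 + 0.1725·260 + 0.3225·470) / 0.2340 = 216.375 / 0.2340 ≈ 924.68

x_M = 1055.88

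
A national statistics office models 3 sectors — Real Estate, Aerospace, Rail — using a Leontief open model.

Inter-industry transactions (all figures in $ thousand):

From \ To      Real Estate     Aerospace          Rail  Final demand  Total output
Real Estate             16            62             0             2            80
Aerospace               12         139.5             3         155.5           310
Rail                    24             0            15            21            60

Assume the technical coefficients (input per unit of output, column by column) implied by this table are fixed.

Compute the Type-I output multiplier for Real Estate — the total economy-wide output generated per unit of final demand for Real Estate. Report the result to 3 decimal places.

m_1 = 2.315

Technical coefficients a_ij = z_ij / X_j:
  a_11 = 16/80 = 0.20, a_21 = 12/80 = 0.15, a_31 = 24/80 = 0.30
  a_12 = 62/310 = 0.20, a_22 = 139.5/310 = 0.45, a_32 = 0/310 = 0.00
  a_13 = 0/60 = 0.00, a_23 = 3/60 = 0.05, a_33 = 15/60 = 0.25
I − A =
  [   0.80    -0.20     0.00]
  [  -0.15     0.55    -0.05]
  [  -0.30     0.00     0.75]
Cofactors of I−A, C_ij = (−1)^(i+j)·(minor ij) (rows/columns in the sector order above):
  C_11 = (0.55)(0.75) − (-0.05)(0.00) = 0.4125
  C_12 = −[(-0.15)(0.75) − (-0.05)(-0.30)] = 0.1275
  C_13 = (-0.15)(0.00) − (0.55)(-0.30) = 0.1650
  C_21 = −[(-0.20)(0.75) − (0.00)(0.00)] = 0.1500
  C_22 = (0.80)(0.75) − (0.00)(-0.30) = 0.6000
  C_23 = −[(0.80)(0.00) − (-0.20)(-0.30)] = 0.0600
  C_31 = (-0.20)(-0.05) − (0.00)(0.55) = 0.0100
  C_32 = −[(0.80)(-0.05) − (0.00)(-0.15)] = 0.0400
  C_33 = (0.80)(0.55) − (-0.20)(-0.15) = 0.4100
det(I−A) = Σ_j (I−A)_1j·C_1j = (0.80)(0.4125) + (-0.20)(0.1275) + (0.00)(0.1650) = 0.3045
adj(I−A) = Cᵀ =
  [ 0.4125   0.1500   0.0100]
  [ 0.1275   0.6000   0.0400]
  [ 0.1650   0.0600   0.4100]
(I − A)⁻¹ = adj(I−A) / det(I−A) ≈
  [   1.3547     0.4926     0.0328]
  [   0.4187     1.9704     0.1314]
  [   0.5419     0.1970     1.3465]
The output multiplier for sector j is the column-j sum of the Leontief inverse (I − A)⁻¹ = adj(I−A) / det(I−A).
Column 1 of adj(I−A): (0.4125, 0.1275, 0.1650); det(I−A) = 0.3045.
m_1 = (0.4125 + 0.1275 + 0.1650) / 0.3045 = 0.705 / 0.3045 ≈ 2.315.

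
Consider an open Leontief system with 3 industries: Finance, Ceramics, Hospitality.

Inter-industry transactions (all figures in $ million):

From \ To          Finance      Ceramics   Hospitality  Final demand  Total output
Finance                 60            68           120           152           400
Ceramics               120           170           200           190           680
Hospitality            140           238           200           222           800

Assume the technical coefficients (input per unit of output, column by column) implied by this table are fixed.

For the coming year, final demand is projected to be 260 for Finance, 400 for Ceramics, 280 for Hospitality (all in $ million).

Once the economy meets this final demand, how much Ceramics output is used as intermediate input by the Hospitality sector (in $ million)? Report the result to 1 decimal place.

z_CH = 314.0

Technical coefficients a_ij = z_ij / X_j:
  a_FF = 60/400 = 0.15, a_CF = 120/400 = 0.30, a_HF = 140/400 = 0.35
  a_FC = 68/680 = 0.10, a_CC = 170/680 = 0.25, a_HC = 238/680 = 0.35
  a_FH = 120/800 = 0.15, a_CH = 200/800 = 0.25, a_HH = 200/800 = 0.25
I − A =
  [   0.85    -0.10    -0.15]
  [  -0.30     0.75    -0.25]
  [  -0.35    -0.35     0.75]
Cofactors of I−A, C_ij = (−1)^(i+j)·(minor ij) (rows/columns in the sector order above):
  C_11 = (0.75)(0.75) − (-0.25)(-0.35) = 0.4750
  C_12 = −[(-0.30)(0.75) − (-0.25)(-0.35)] = 0.3125
  C_13 = (-0.30)(-0.35) − (0.75)(-0.35) = 0.3675
  C_21 = −[(-0.10)(0.75) − (-0.15)(-0.35)] = 0.1275
  C_22 = (0.85)(0.75) − (-0.15)(-0.35) = 0.5850
  C_23 = −[(0.85)(-0.35) − (-0.10)(-0.35)] = 0.3325
  C_31 = (-0.10)(-0.25) − (-0.15)(0.75) = 0.1375
  C_32 = −[(0.85)(-0.25) − (-0.15)(-0.30)] = 0.2575
  C_33 = (0.85)(0.75) − (-0.10)(-0.30) = 0.6075
det(I−A) = Σ_j (I−A)_1j·C_1j = (0.85)(0.4750) + (-0.10)(0.3125) + (-0.15)(0.3675) = 0.317375
adj(I−A) = Cᵀ =
  [ 0.4750   0.1275   0.1375]
  [ 0.3125   0.5850   0.2575]
  [ 0.3675   0.3325   0.6075]
(I − A)⁻¹ = adj(I−A) / det(I−A) ≈
  [   1.4967     0.4017     0.4332]
  [   0.9846     1.8432     0.8113]
  [   1.1579     1.0477     1.9141]
First solve x = (I − A)⁻¹ d = adj(I−A)·d / det(I−A); in particular x_H = (0.3675·260 + 0.3325·400 + 0.6075·280) / 0.317375 = 398.65 / 0.317375 ≈ 1256.085.
Intermediate flow from C to H: z_CH = a_CH · x_H = 0.25 × 398.65 / 0.317375 = 99.6625 / 0.317375 ≈ 314.0.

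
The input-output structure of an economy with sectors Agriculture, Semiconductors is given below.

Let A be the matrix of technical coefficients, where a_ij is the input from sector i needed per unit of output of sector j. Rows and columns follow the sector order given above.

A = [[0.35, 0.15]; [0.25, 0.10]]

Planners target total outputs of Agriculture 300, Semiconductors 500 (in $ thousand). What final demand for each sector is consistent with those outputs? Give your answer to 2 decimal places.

d_1 = 120.00, d_2 = 375.00

I − A =
  [   0.65    -0.15]
  [  -0.25     0.90]
d = (I − A) x:
  d_1 = (+0.65)·300 + (-0.15)·500 = 120.00
  d_2 = (-0.25)·300 + (+0.90)·500 = 375.00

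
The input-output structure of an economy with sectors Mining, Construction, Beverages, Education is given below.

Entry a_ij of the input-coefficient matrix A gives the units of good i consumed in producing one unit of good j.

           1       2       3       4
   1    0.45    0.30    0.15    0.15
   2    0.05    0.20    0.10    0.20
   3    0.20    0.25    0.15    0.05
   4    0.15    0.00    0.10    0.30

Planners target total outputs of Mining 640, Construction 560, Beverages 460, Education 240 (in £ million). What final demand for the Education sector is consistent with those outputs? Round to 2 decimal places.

d_4 = 26.00

I − A =
  [   0.55    -0.30    -0.15    -0.15]
  [  -0.05     0.80    -0.10    -0.20]
  [  -0.20    -0.25     0.85    -0.05]
  [  -0.15     0.00    -0.10     0.70]
d = (I − A) x:
  d_1 = (+0.55)·640 + (-0.30)·560 + (-0.15)·460 + (-0.15)·240 = 79.00
  d_2 = (-0.05)·640 + (+0.80)·560 + (-0.10)·460 + (-0.20)·240 = 322.00
  d_3 = (-0.20)·640 + (-0.25)·560 + (+0.85)·460 + (-0.05)·240 = 111.00
  d_4 = (-0.15)·640 + (+0.00)·560 + (-0.10)·460 + (+0.70)·240 = 26.00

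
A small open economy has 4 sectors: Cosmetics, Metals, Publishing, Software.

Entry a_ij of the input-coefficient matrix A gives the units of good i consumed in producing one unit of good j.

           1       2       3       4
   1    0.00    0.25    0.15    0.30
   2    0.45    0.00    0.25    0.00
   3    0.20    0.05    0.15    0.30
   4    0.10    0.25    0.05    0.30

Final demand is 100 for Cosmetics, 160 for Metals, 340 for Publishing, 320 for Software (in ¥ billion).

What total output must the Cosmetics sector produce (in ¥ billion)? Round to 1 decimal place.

x_1 = 664.2

I − A =
  [   1.00    -0.25    -0.15    -0.30]
  [  -0.45     1.00    -0.25     0.00]
  [  -0.20    -0.05     0.85    -0.30]
  [  -0.10    -0.25    -0.05     0.70]
Compute the cofactors C_ij = (−1)^(i+j)·(3×3 minor ij) of I−A; the adjugate is their transpose:
adj(I−A) = Cᵀ =
  [ 0.5525   0.2260   0.1825   0.3150]
  [ 0.3035   0.5260   0.2215   0.2250]
  [ 0.2195   0.1660   0.5575   0.3330]
  [ 0.2030   0.2320   0.1450   0.6960]
det(I−A) = Σ_j (I−A)_1j·C_1j = (1.00)(0.5525) + (-0.25)(0.3035) + (-0.15)(0.2195) + (-0.30)(0.2030) = 0.3828
(I − A)⁻¹ = adj(I−A) / det(I−A) ≈
  [   1.4433     0.5904     0.4768     0.8229]
  [   0.7928     1.3741     0.5786     0.5878]
  [   0.5734     0.4336     1.4564     0.8699]
  [   0.5303     0.6061     0.3788     1.8182]
x = (I − A)⁻¹ d = adj(I−A)·d / det(I−A), with det(I−A) = 0.3828:
  x_1 = (0.5525·100 + 0.2260·160 + 0.1825·340 + 0.3150·320) / 0.3828 = 254.26 / 0.3828 ≈ 664.2
  x_2 = (0.3035·100 + 0.5260·160 + 0.2215·340 + 0.2250·320) / 0.3828 = 261.82 / 0.3828 ≈ 684.0
  x_3 = (0.2195·100 + 0.1660·160 + 0.5575·340 + 0.3330·320) / 0.3828 = 344.62 / 0.3828 ≈ 900.3
  x_4 = (0.2030·100 + 0.2320·160 + 0.1450·340 + 0.6960·320) / 0.3828 = 329.44 / 0.3828 ≈ 860.6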